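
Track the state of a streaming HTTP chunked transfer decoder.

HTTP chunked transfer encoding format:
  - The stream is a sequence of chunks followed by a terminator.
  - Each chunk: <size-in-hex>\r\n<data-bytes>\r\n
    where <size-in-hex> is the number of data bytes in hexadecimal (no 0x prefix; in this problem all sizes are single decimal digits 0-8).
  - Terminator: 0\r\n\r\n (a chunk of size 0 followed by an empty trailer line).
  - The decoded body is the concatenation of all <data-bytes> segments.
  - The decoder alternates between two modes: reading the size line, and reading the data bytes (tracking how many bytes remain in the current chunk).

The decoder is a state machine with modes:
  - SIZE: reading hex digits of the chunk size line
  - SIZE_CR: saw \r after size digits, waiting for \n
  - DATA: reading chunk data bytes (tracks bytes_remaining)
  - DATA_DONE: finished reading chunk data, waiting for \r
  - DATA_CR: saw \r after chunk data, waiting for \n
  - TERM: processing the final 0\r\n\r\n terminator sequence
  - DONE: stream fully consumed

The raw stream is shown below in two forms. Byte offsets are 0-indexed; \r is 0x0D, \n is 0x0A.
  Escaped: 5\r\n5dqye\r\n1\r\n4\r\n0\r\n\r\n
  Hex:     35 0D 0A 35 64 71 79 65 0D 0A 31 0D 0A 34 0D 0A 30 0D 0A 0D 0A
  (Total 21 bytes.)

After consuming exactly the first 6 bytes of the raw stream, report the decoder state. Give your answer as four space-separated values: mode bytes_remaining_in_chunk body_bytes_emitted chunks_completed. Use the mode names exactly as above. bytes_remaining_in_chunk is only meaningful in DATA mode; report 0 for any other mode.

Answer: DATA 2 3 0

Derivation:
Byte 0 = '5': mode=SIZE remaining=0 emitted=0 chunks_done=0
Byte 1 = 0x0D: mode=SIZE_CR remaining=0 emitted=0 chunks_done=0
Byte 2 = 0x0A: mode=DATA remaining=5 emitted=0 chunks_done=0
Byte 3 = '5': mode=DATA remaining=4 emitted=1 chunks_done=0
Byte 4 = 'd': mode=DATA remaining=3 emitted=2 chunks_done=0
Byte 5 = 'q': mode=DATA remaining=2 emitted=3 chunks_done=0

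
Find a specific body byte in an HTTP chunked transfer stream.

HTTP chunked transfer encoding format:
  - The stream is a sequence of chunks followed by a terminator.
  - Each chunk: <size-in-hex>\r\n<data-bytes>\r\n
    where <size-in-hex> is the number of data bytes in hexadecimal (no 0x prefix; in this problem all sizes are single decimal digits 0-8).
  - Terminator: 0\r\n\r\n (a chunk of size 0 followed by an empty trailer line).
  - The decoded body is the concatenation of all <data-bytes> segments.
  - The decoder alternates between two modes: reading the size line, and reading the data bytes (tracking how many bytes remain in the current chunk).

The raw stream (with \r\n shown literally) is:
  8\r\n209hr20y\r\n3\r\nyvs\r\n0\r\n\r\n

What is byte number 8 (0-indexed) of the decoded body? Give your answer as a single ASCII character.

Chunk 1: stream[0..1]='8' size=0x8=8, data at stream[3..11]='209hr20y' -> body[0..8], body so far='209hr20y'
Chunk 2: stream[13..14]='3' size=0x3=3, data at stream[16..19]='yvs' -> body[8..11], body so far='209hr20yyvs'
Chunk 3: stream[21..22]='0' size=0 (terminator). Final body='209hr20yyvs' (11 bytes)
Body byte 8 = 'y'

Answer: y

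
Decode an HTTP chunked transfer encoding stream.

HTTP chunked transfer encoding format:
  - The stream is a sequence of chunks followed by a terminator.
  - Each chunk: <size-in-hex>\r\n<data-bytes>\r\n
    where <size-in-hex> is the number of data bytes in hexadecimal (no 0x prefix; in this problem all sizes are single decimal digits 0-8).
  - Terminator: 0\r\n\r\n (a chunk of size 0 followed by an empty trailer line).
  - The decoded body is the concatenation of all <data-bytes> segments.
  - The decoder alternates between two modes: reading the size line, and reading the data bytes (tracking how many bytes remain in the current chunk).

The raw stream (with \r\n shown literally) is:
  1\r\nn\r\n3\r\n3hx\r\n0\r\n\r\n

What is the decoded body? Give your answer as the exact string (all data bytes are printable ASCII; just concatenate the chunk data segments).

Chunk 1: stream[0..1]='1' size=0x1=1, data at stream[3..4]='n' -> body[0..1], body so far='n'
Chunk 2: stream[6..7]='3' size=0x3=3, data at stream[9..12]='3hx' -> body[1..4], body so far='n3hx'
Chunk 3: stream[14..15]='0' size=0 (terminator). Final body='n3hx' (4 bytes)

Answer: n3hx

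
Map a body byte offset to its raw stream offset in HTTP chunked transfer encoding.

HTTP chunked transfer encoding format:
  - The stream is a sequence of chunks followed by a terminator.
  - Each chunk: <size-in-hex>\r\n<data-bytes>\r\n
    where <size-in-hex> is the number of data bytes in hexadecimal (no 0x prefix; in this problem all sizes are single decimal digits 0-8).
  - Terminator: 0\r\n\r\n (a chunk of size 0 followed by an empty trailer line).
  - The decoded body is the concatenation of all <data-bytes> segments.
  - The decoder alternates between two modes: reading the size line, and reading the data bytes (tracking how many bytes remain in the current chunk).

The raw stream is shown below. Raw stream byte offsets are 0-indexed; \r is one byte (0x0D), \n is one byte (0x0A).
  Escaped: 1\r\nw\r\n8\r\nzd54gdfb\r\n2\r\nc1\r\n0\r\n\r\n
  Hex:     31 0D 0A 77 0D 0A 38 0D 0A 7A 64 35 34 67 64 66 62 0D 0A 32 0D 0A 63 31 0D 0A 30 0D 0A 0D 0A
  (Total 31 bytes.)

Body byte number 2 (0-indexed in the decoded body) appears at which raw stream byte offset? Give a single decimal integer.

Chunk 1: stream[0..1]='1' size=0x1=1, data at stream[3..4]='w' -> body[0..1], body so far='w'
Chunk 2: stream[6..7]='8' size=0x8=8, data at stream[9..17]='zd54gdfb' -> body[1..9], body so far='wzd54gdfb'
Chunk 3: stream[19..20]='2' size=0x2=2, data at stream[22..24]='c1' -> body[9..11], body so far='wzd54gdfbc1'
Chunk 4: stream[26..27]='0' size=0 (terminator). Final body='wzd54gdfbc1' (11 bytes)
Body byte 2 at stream offset 10

Answer: 10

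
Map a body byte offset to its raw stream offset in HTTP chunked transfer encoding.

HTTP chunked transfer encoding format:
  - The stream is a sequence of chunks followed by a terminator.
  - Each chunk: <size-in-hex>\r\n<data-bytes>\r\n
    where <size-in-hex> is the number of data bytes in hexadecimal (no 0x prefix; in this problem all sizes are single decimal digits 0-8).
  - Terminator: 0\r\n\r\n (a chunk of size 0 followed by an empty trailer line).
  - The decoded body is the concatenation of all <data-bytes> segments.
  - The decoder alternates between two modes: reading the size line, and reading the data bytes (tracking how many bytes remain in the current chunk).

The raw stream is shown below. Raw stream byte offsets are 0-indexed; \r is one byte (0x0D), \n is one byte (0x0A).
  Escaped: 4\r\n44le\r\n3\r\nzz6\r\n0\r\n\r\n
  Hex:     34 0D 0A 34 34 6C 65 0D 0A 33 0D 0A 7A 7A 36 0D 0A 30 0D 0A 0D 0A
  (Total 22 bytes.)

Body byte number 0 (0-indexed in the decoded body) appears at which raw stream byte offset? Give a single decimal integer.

Chunk 1: stream[0..1]='4' size=0x4=4, data at stream[3..7]='44le' -> body[0..4], body so far='44le'
Chunk 2: stream[9..10]='3' size=0x3=3, data at stream[12..15]='zz6' -> body[4..7], body so far='44lezz6'
Chunk 3: stream[17..18]='0' size=0 (terminator). Final body='44lezz6' (7 bytes)
Body byte 0 at stream offset 3

Answer: 3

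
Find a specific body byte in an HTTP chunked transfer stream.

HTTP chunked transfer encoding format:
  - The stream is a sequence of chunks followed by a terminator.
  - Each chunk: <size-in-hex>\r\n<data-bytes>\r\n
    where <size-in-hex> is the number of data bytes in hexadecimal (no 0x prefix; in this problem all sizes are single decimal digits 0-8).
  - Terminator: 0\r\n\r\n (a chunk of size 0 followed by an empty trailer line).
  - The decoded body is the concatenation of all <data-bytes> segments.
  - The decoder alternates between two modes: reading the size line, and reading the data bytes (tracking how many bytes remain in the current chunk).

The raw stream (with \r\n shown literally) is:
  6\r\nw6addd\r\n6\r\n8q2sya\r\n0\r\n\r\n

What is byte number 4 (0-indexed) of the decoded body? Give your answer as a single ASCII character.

Chunk 1: stream[0..1]='6' size=0x6=6, data at stream[3..9]='w6addd' -> body[0..6], body so far='w6addd'
Chunk 2: stream[11..12]='6' size=0x6=6, data at stream[14..20]='8q2sya' -> body[6..12], body so far='w6addd8q2sya'
Chunk 3: stream[22..23]='0' size=0 (terminator). Final body='w6addd8q2sya' (12 bytes)
Body byte 4 = 'd'

Answer: d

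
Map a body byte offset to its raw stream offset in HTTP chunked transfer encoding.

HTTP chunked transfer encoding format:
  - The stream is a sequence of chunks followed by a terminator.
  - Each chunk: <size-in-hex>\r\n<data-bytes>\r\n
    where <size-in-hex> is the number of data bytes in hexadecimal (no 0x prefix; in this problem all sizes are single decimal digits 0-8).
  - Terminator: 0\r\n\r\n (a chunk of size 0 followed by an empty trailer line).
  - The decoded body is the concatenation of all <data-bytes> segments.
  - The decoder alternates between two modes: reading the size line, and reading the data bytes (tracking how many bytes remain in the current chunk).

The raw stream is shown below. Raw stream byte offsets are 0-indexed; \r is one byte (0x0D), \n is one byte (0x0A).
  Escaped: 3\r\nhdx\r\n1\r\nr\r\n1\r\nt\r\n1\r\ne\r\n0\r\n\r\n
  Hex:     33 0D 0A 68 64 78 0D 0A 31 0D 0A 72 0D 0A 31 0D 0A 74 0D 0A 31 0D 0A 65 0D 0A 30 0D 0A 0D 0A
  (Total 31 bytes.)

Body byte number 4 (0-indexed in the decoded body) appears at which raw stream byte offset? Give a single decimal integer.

Chunk 1: stream[0..1]='3' size=0x3=3, data at stream[3..6]='hdx' -> body[0..3], body so far='hdx'
Chunk 2: stream[8..9]='1' size=0x1=1, data at stream[11..12]='r' -> body[3..4], body so far='hdxr'
Chunk 3: stream[14..15]='1' size=0x1=1, data at stream[17..18]='t' -> body[4..5], body so far='hdxrt'
Chunk 4: stream[20..21]='1' size=0x1=1, data at stream[23..24]='e' -> body[5..6], body so far='hdxrte'
Chunk 5: stream[26..27]='0' size=0 (terminator). Final body='hdxrte' (6 bytes)
Body byte 4 at stream offset 17

Answer: 17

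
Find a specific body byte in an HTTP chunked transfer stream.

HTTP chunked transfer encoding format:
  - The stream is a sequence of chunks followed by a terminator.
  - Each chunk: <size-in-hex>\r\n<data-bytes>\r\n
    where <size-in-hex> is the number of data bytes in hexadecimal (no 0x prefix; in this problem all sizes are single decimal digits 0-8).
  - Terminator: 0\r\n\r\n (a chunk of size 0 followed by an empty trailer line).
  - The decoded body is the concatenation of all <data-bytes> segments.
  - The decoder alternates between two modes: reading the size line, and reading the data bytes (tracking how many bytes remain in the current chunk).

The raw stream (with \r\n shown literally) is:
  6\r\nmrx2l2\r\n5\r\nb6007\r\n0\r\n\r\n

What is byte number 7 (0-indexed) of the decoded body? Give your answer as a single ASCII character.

Chunk 1: stream[0..1]='6' size=0x6=6, data at stream[3..9]='mrx2l2' -> body[0..6], body so far='mrx2l2'
Chunk 2: stream[11..12]='5' size=0x5=5, data at stream[14..19]='b6007' -> body[6..11], body so far='mrx2l2b6007'
Chunk 3: stream[21..22]='0' size=0 (terminator). Final body='mrx2l2b6007' (11 bytes)
Body byte 7 = '6'

Answer: 6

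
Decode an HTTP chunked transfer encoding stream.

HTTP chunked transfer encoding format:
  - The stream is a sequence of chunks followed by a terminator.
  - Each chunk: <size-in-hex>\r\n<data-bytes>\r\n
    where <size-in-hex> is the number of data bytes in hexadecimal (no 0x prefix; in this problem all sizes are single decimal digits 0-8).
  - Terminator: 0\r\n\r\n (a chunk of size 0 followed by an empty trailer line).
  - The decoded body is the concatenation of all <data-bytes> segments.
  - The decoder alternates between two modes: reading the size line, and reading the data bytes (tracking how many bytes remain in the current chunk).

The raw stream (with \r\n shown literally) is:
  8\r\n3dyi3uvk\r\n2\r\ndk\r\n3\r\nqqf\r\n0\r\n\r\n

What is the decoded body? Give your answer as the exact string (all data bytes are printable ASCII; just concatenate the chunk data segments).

Chunk 1: stream[0..1]='8' size=0x8=8, data at stream[3..11]='3dyi3uvk' -> body[0..8], body so far='3dyi3uvk'
Chunk 2: stream[13..14]='2' size=0x2=2, data at stream[16..18]='dk' -> body[8..10], body so far='3dyi3uvkdk'
Chunk 3: stream[20..21]='3' size=0x3=3, data at stream[23..26]='qqf' -> body[10..13], body so far='3dyi3uvkdkqqf'
Chunk 4: stream[28..29]='0' size=0 (terminator). Final body='3dyi3uvkdkqqf' (13 bytes)

Answer: 3dyi3uvkdkqqf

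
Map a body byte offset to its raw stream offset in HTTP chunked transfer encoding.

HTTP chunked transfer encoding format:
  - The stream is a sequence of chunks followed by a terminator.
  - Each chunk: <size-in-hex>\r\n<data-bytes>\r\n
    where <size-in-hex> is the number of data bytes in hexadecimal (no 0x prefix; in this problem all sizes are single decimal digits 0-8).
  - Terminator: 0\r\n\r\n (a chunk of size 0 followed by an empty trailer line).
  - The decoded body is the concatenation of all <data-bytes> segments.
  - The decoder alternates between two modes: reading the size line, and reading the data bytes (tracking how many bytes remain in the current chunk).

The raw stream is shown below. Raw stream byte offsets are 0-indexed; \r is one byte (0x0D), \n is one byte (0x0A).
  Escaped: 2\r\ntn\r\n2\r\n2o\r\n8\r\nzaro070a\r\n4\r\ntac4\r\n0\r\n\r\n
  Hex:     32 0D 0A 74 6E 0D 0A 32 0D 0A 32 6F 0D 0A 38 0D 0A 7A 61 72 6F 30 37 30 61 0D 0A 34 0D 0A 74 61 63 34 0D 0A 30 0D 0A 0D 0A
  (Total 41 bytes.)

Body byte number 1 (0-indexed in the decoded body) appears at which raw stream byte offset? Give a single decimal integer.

Answer: 4

Derivation:
Chunk 1: stream[0..1]='2' size=0x2=2, data at stream[3..5]='tn' -> body[0..2], body so far='tn'
Chunk 2: stream[7..8]='2' size=0x2=2, data at stream[10..12]='2o' -> body[2..4], body so far='tn2o'
Chunk 3: stream[14..15]='8' size=0x8=8, data at stream[17..25]='zaro070a' -> body[4..12], body so far='tn2ozaro070a'
Chunk 4: stream[27..28]='4' size=0x4=4, data at stream[30..34]='tac4' -> body[12..16], body so far='tn2ozaro070atac4'
Chunk 5: stream[36..37]='0' size=0 (terminator). Final body='tn2ozaro070atac4' (16 bytes)
Body byte 1 at stream offset 4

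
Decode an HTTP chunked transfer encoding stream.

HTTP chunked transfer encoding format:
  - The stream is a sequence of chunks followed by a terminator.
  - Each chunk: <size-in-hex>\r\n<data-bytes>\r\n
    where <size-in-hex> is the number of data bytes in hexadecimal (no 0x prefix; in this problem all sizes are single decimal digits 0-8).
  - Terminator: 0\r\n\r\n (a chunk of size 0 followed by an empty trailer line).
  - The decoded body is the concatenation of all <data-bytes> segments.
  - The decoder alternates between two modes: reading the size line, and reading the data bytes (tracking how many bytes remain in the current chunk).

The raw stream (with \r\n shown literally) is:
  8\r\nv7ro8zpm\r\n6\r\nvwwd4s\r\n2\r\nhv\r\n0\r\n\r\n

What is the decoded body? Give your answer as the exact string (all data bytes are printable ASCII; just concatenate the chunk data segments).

Answer: v7ro8zpmvwwd4shv

Derivation:
Chunk 1: stream[0..1]='8' size=0x8=8, data at stream[3..11]='v7ro8zpm' -> body[0..8], body so far='v7ro8zpm'
Chunk 2: stream[13..14]='6' size=0x6=6, data at stream[16..22]='vwwd4s' -> body[8..14], body so far='v7ro8zpmvwwd4s'
Chunk 3: stream[24..25]='2' size=0x2=2, data at stream[27..29]='hv' -> body[14..16], body so far='v7ro8zpmvwwd4shv'
Chunk 4: stream[31..32]='0' size=0 (terminator). Final body='v7ro8zpmvwwd4shv' (16 bytes)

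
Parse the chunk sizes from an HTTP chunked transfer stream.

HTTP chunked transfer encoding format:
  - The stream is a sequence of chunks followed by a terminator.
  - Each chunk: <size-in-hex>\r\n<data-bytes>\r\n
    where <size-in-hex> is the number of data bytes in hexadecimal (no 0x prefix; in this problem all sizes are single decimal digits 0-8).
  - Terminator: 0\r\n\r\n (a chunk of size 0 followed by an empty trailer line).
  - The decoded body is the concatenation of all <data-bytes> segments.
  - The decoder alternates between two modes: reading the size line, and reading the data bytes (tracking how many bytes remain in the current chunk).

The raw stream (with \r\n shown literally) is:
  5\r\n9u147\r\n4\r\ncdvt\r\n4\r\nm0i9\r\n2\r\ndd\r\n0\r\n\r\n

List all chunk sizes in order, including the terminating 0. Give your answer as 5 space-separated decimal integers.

Answer: 5 4 4 2 0

Derivation:
Chunk 1: stream[0..1]='5' size=0x5=5, data at stream[3..8]='9u147' -> body[0..5], body so far='9u147'
Chunk 2: stream[10..11]='4' size=0x4=4, data at stream[13..17]='cdvt' -> body[5..9], body so far='9u147cdvt'
Chunk 3: stream[19..20]='4' size=0x4=4, data at stream[22..26]='m0i9' -> body[9..13], body so far='9u147cdvtm0i9'
Chunk 4: stream[28..29]='2' size=0x2=2, data at stream[31..33]='dd' -> body[13..15], body so far='9u147cdvtm0i9dd'
Chunk 5: stream[35..36]='0' size=0 (terminator). Final body='9u147cdvtm0i9dd' (15 bytes)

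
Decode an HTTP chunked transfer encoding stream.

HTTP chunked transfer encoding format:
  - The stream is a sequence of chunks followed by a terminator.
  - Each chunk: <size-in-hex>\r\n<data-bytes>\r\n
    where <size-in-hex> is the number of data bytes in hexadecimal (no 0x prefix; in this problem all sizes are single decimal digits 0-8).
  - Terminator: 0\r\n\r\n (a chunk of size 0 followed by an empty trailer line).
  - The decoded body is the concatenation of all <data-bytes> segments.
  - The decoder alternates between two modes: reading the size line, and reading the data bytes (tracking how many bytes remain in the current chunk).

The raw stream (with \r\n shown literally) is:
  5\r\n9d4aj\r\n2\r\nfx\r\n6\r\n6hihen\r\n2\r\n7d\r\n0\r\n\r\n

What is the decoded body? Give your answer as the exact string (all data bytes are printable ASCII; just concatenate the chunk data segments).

Chunk 1: stream[0..1]='5' size=0x5=5, data at stream[3..8]='9d4aj' -> body[0..5], body so far='9d4aj'
Chunk 2: stream[10..11]='2' size=0x2=2, data at stream[13..15]='fx' -> body[5..7], body so far='9d4ajfx'
Chunk 3: stream[17..18]='6' size=0x6=6, data at stream[20..26]='6hihen' -> body[7..13], body so far='9d4ajfx6hihen'
Chunk 4: stream[28..29]='2' size=0x2=2, data at stream[31..33]='7d' -> body[13..15], body so far='9d4ajfx6hihen7d'
Chunk 5: stream[35..36]='0' size=0 (terminator). Final body='9d4ajfx6hihen7d' (15 bytes)

Answer: 9d4ajfx6hihen7d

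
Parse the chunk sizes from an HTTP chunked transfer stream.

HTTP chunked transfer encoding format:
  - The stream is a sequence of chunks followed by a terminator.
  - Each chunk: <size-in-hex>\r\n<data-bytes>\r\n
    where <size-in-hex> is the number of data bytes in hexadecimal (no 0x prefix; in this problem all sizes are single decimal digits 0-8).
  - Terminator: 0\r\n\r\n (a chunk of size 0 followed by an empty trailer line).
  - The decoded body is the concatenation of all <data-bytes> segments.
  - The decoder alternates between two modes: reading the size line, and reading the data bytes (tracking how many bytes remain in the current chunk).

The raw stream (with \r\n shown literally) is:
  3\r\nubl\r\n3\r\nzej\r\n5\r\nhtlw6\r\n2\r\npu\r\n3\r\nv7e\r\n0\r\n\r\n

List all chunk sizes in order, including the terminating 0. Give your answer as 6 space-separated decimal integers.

Answer: 3 3 5 2 3 0

Derivation:
Chunk 1: stream[0..1]='3' size=0x3=3, data at stream[3..6]='ubl' -> body[0..3], body so far='ubl'
Chunk 2: stream[8..9]='3' size=0x3=3, data at stream[11..14]='zej' -> body[3..6], body so far='ublzej'
Chunk 3: stream[16..17]='5' size=0x5=5, data at stream[19..24]='htlw6' -> body[6..11], body so far='ublzejhtlw6'
Chunk 4: stream[26..27]='2' size=0x2=2, data at stream[29..31]='pu' -> body[11..13], body so far='ublzejhtlw6pu'
Chunk 5: stream[33..34]='3' size=0x3=3, data at stream[36..39]='v7e' -> body[13..16], body so far='ublzejhtlw6puv7e'
Chunk 6: stream[41..42]='0' size=0 (terminator). Final body='ublzejhtlw6puv7e' (16 bytes)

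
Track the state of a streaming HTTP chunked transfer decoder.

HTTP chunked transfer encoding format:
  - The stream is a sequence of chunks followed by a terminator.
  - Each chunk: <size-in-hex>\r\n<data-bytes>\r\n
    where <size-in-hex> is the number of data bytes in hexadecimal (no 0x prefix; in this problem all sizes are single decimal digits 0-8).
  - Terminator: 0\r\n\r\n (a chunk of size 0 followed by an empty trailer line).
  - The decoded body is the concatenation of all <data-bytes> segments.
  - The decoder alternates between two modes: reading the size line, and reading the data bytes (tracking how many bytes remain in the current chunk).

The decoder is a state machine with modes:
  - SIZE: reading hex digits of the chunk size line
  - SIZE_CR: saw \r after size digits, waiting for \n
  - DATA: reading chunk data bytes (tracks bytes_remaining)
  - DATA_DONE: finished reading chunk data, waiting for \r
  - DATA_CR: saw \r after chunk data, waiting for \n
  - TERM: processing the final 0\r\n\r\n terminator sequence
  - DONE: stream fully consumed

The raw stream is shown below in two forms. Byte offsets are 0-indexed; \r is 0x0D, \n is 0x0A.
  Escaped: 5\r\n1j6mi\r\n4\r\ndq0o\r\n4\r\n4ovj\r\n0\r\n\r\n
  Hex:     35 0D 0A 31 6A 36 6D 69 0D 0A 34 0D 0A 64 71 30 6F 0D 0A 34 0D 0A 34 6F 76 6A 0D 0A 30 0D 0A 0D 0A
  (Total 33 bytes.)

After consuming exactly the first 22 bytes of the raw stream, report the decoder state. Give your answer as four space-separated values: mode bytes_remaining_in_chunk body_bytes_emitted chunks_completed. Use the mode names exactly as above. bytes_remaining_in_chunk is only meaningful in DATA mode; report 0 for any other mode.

Byte 0 = '5': mode=SIZE remaining=0 emitted=0 chunks_done=0
Byte 1 = 0x0D: mode=SIZE_CR remaining=0 emitted=0 chunks_done=0
Byte 2 = 0x0A: mode=DATA remaining=5 emitted=0 chunks_done=0
Byte 3 = '1': mode=DATA remaining=4 emitted=1 chunks_done=0
Byte 4 = 'j': mode=DATA remaining=3 emitted=2 chunks_done=0
Byte 5 = '6': mode=DATA remaining=2 emitted=3 chunks_done=0
Byte 6 = 'm': mode=DATA remaining=1 emitted=4 chunks_done=0
Byte 7 = 'i': mode=DATA_DONE remaining=0 emitted=5 chunks_done=0
Byte 8 = 0x0D: mode=DATA_CR remaining=0 emitted=5 chunks_done=0
Byte 9 = 0x0A: mode=SIZE remaining=0 emitted=5 chunks_done=1
Byte 10 = '4': mode=SIZE remaining=0 emitted=5 chunks_done=1
Byte 11 = 0x0D: mode=SIZE_CR remaining=0 emitted=5 chunks_done=1
Byte 12 = 0x0A: mode=DATA remaining=4 emitted=5 chunks_done=1
Byte 13 = 'd': mode=DATA remaining=3 emitted=6 chunks_done=1
Byte 14 = 'q': mode=DATA remaining=2 emitted=7 chunks_done=1
Byte 15 = '0': mode=DATA remaining=1 emitted=8 chunks_done=1
Byte 16 = 'o': mode=DATA_DONE remaining=0 emitted=9 chunks_done=1
Byte 17 = 0x0D: mode=DATA_CR remaining=0 emitted=9 chunks_done=1
Byte 18 = 0x0A: mode=SIZE remaining=0 emitted=9 chunks_done=2
Byte 19 = '4': mode=SIZE remaining=0 emitted=9 chunks_done=2
Byte 20 = 0x0D: mode=SIZE_CR remaining=0 emitted=9 chunks_done=2
Byte 21 = 0x0A: mode=DATA remaining=4 emitted=9 chunks_done=2

Answer: DATA 4 9 2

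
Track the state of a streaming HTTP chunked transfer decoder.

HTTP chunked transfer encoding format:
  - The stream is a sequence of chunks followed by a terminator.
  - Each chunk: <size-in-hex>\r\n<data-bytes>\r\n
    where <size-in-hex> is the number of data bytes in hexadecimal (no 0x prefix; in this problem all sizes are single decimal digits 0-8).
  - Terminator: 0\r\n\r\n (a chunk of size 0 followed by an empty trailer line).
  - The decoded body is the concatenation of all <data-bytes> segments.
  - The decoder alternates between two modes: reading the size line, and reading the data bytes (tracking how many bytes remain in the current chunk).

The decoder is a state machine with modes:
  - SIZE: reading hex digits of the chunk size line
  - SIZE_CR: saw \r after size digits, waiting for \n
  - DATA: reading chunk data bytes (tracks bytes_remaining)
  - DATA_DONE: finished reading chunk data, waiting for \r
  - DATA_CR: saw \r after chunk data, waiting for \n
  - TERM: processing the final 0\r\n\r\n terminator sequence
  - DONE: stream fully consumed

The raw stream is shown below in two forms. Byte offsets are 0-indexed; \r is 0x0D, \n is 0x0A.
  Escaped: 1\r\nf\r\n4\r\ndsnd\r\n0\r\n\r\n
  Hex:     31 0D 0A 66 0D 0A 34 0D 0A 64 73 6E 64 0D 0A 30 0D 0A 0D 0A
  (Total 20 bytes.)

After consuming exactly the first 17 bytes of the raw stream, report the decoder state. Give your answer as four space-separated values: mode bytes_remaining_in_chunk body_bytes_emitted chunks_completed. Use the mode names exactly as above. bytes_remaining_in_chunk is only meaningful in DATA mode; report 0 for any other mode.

Byte 0 = '1': mode=SIZE remaining=0 emitted=0 chunks_done=0
Byte 1 = 0x0D: mode=SIZE_CR remaining=0 emitted=0 chunks_done=0
Byte 2 = 0x0A: mode=DATA remaining=1 emitted=0 chunks_done=0
Byte 3 = 'f': mode=DATA_DONE remaining=0 emitted=1 chunks_done=0
Byte 4 = 0x0D: mode=DATA_CR remaining=0 emitted=1 chunks_done=0
Byte 5 = 0x0A: mode=SIZE remaining=0 emitted=1 chunks_done=1
Byte 6 = '4': mode=SIZE remaining=0 emitted=1 chunks_done=1
Byte 7 = 0x0D: mode=SIZE_CR remaining=0 emitted=1 chunks_done=1
Byte 8 = 0x0A: mode=DATA remaining=4 emitted=1 chunks_done=1
Byte 9 = 'd': mode=DATA remaining=3 emitted=2 chunks_done=1
Byte 10 = 's': mode=DATA remaining=2 emitted=3 chunks_done=1
Byte 11 = 'n': mode=DATA remaining=1 emitted=4 chunks_done=1
Byte 12 = 'd': mode=DATA_DONE remaining=0 emitted=5 chunks_done=1
Byte 13 = 0x0D: mode=DATA_CR remaining=0 emitted=5 chunks_done=1
Byte 14 = 0x0A: mode=SIZE remaining=0 emitted=5 chunks_done=2
Byte 15 = '0': mode=SIZE remaining=0 emitted=5 chunks_done=2
Byte 16 = 0x0D: mode=SIZE_CR remaining=0 emitted=5 chunks_done=2

Answer: SIZE_CR 0 5 2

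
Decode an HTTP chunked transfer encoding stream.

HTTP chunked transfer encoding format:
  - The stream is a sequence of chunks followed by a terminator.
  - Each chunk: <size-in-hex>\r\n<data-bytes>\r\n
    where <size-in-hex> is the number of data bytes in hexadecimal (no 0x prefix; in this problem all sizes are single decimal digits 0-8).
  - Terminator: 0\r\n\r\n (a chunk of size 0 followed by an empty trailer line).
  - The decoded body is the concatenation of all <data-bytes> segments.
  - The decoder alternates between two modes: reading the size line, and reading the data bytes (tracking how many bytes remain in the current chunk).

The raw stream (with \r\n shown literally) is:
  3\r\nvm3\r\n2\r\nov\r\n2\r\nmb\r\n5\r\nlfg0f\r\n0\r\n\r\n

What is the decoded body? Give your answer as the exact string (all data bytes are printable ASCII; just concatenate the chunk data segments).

Answer: vm3ovmblfg0f

Derivation:
Chunk 1: stream[0..1]='3' size=0x3=3, data at stream[3..6]='vm3' -> body[0..3], body so far='vm3'
Chunk 2: stream[8..9]='2' size=0x2=2, data at stream[11..13]='ov' -> body[3..5], body so far='vm3ov'
Chunk 3: stream[15..16]='2' size=0x2=2, data at stream[18..20]='mb' -> body[5..7], body so far='vm3ovmb'
Chunk 4: stream[22..23]='5' size=0x5=5, data at stream[25..30]='lfg0f' -> body[7..12], body so far='vm3ovmblfg0f'
Chunk 5: stream[32..33]='0' size=0 (terminator). Final body='vm3ovmblfg0f' (12 bytes)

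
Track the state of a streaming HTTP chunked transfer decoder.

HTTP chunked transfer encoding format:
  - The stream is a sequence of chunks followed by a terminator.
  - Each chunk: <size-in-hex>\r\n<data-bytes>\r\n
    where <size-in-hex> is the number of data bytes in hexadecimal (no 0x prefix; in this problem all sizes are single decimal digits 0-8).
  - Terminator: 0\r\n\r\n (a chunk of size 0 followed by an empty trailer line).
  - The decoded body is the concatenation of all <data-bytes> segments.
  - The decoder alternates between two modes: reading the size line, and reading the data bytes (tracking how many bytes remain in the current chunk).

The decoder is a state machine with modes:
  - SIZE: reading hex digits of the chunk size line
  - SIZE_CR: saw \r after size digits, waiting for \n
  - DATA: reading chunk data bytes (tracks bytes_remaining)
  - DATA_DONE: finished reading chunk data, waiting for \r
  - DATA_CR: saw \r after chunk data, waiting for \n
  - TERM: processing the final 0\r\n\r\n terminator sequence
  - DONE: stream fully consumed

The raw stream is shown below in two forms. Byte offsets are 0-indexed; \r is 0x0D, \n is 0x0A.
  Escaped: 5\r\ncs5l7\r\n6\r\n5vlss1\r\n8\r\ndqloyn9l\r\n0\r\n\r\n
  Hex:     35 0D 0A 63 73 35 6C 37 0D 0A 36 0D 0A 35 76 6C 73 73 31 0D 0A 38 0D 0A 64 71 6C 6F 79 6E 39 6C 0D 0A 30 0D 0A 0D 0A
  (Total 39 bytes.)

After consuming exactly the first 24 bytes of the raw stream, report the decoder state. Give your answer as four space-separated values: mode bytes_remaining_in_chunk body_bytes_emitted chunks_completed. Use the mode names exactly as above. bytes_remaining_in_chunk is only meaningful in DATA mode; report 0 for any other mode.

Answer: DATA 8 11 2

Derivation:
Byte 0 = '5': mode=SIZE remaining=0 emitted=0 chunks_done=0
Byte 1 = 0x0D: mode=SIZE_CR remaining=0 emitted=0 chunks_done=0
Byte 2 = 0x0A: mode=DATA remaining=5 emitted=0 chunks_done=0
Byte 3 = 'c': mode=DATA remaining=4 emitted=1 chunks_done=0
Byte 4 = 's': mode=DATA remaining=3 emitted=2 chunks_done=0
Byte 5 = '5': mode=DATA remaining=2 emitted=3 chunks_done=0
Byte 6 = 'l': mode=DATA remaining=1 emitted=4 chunks_done=0
Byte 7 = '7': mode=DATA_DONE remaining=0 emitted=5 chunks_done=0
Byte 8 = 0x0D: mode=DATA_CR remaining=0 emitted=5 chunks_done=0
Byte 9 = 0x0A: mode=SIZE remaining=0 emitted=5 chunks_done=1
Byte 10 = '6': mode=SIZE remaining=0 emitted=5 chunks_done=1
Byte 11 = 0x0D: mode=SIZE_CR remaining=0 emitted=5 chunks_done=1
Byte 12 = 0x0A: mode=DATA remaining=6 emitted=5 chunks_done=1
Byte 13 = '5': mode=DATA remaining=5 emitted=6 chunks_done=1
Byte 14 = 'v': mode=DATA remaining=4 emitted=7 chunks_done=1
Byte 15 = 'l': mode=DATA remaining=3 emitted=8 chunks_done=1
Byte 16 = 's': mode=DATA remaining=2 emitted=9 chunks_done=1
Byte 17 = 's': mode=DATA remaining=1 emitted=10 chunks_done=1
Byte 18 = '1': mode=DATA_DONE remaining=0 emitted=11 chunks_done=1
Byte 19 = 0x0D: mode=DATA_CR remaining=0 emitted=11 chunks_done=1
Byte 20 = 0x0A: mode=SIZE remaining=0 emitted=11 chunks_done=2
Byte 21 = '8': mode=SIZE remaining=0 emitted=11 chunks_done=2
Byte 22 = 0x0D: mode=SIZE_CR remaining=0 emitted=11 chunks_done=2
Byte 23 = 0x0A: mode=DATA remaining=8 emitted=11 chunks_done=2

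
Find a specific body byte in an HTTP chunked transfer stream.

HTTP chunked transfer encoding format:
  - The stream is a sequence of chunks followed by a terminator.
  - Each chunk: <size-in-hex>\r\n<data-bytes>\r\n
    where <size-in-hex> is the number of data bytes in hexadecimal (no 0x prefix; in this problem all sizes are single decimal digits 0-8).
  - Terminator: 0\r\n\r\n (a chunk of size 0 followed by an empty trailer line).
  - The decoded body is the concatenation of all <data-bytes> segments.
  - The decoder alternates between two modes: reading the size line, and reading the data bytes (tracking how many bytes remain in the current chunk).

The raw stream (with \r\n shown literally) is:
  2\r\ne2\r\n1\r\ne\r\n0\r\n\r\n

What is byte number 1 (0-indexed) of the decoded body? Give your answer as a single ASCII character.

Answer: 2

Derivation:
Chunk 1: stream[0..1]='2' size=0x2=2, data at stream[3..5]='e2' -> body[0..2], body so far='e2'
Chunk 2: stream[7..8]='1' size=0x1=1, data at stream[10..11]='e' -> body[2..3], body so far='e2e'
Chunk 3: stream[13..14]='0' size=0 (terminator). Final body='e2e' (3 bytes)
Body byte 1 = '2'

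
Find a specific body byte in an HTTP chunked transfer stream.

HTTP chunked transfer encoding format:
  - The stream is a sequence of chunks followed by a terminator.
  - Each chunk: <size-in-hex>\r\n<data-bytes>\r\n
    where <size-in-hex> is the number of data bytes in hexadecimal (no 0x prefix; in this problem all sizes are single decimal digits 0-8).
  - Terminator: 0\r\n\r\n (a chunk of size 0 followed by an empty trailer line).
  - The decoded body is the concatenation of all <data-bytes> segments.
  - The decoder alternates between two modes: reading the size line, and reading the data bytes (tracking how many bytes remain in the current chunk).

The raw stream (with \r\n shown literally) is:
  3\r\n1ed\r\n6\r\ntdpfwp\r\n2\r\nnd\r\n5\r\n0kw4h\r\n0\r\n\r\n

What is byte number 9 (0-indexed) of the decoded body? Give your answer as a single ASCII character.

Answer: n

Derivation:
Chunk 1: stream[0..1]='3' size=0x3=3, data at stream[3..6]='1ed' -> body[0..3], body so far='1ed'
Chunk 2: stream[8..9]='6' size=0x6=6, data at stream[11..17]='tdpfwp' -> body[3..9], body so far='1edtdpfwp'
Chunk 3: stream[19..20]='2' size=0x2=2, data at stream[22..24]='nd' -> body[9..11], body so far='1edtdpfwpnd'
Chunk 4: stream[26..27]='5' size=0x5=5, data at stream[29..34]='0kw4h' -> body[11..16], body so far='1edtdpfwpnd0kw4h'
Chunk 5: stream[36..37]='0' size=0 (terminator). Final body='1edtdpfwpnd0kw4h' (16 bytes)
Body byte 9 = 'n'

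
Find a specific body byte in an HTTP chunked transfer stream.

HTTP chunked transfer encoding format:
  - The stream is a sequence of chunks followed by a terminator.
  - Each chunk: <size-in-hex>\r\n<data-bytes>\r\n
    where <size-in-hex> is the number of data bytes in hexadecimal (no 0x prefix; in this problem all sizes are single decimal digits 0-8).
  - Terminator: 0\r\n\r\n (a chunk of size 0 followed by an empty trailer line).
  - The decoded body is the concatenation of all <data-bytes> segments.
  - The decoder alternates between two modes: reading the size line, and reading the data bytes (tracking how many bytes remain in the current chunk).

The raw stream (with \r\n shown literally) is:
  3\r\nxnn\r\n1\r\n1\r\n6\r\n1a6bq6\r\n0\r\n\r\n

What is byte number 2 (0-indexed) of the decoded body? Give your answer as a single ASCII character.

Answer: n

Derivation:
Chunk 1: stream[0..1]='3' size=0x3=3, data at stream[3..6]='xnn' -> body[0..3], body so far='xnn'
Chunk 2: stream[8..9]='1' size=0x1=1, data at stream[11..12]='1' -> body[3..4], body so far='xnn1'
Chunk 3: stream[14..15]='6' size=0x6=6, data at stream[17..23]='1a6bq6' -> body[4..10], body so far='xnn11a6bq6'
Chunk 4: stream[25..26]='0' size=0 (terminator). Final body='xnn11a6bq6' (10 bytes)
Body byte 2 = 'n'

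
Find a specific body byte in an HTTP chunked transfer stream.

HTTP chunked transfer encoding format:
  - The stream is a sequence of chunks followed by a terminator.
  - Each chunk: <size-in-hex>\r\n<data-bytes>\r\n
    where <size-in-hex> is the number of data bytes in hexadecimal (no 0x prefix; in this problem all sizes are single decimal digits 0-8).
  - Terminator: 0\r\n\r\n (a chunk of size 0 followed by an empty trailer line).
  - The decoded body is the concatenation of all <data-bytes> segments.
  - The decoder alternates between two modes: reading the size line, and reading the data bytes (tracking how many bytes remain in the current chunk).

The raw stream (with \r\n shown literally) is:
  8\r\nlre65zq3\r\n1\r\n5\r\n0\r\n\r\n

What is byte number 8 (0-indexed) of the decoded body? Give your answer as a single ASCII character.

Answer: 5

Derivation:
Chunk 1: stream[0..1]='8' size=0x8=8, data at stream[3..11]='lre65zq3' -> body[0..8], body so far='lre65zq3'
Chunk 2: stream[13..14]='1' size=0x1=1, data at stream[16..17]='5' -> body[8..9], body so far='lre65zq35'
Chunk 3: stream[19..20]='0' size=0 (terminator). Final body='lre65zq35' (9 bytes)
Body byte 8 = '5'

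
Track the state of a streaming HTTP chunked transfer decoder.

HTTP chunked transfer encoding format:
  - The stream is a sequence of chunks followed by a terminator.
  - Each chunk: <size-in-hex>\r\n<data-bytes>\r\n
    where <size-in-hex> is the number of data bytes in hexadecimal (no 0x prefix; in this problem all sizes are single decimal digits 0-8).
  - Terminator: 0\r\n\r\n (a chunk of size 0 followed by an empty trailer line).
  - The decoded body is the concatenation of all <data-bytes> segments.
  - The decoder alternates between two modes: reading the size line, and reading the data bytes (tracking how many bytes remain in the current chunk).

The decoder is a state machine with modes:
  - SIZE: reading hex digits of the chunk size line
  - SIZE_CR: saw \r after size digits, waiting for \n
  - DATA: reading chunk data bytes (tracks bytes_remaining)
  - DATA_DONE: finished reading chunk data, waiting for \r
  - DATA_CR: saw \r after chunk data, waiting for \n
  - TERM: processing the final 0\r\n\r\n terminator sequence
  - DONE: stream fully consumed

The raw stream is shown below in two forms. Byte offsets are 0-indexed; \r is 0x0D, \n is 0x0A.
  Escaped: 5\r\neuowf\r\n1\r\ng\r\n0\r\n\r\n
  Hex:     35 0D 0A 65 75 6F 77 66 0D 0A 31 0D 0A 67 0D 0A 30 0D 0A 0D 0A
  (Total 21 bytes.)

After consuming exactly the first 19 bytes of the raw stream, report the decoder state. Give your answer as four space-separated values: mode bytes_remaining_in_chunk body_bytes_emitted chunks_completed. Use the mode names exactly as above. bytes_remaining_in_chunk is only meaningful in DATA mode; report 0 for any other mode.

Byte 0 = '5': mode=SIZE remaining=0 emitted=0 chunks_done=0
Byte 1 = 0x0D: mode=SIZE_CR remaining=0 emitted=0 chunks_done=0
Byte 2 = 0x0A: mode=DATA remaining=5 emitted=0 chunks_done=0
Byte 3 = 'e': mode=DATA remaining=4 emitted=1 chunks_done=0
Byte 4 = 'u': mode=DATA remaining=3 emitted=2 chunks_done=0
Byte 5 = 'o': mode=DATA remaining=2 emitted=3 chunks_done=0
Byte 6 = 'w': mode=DATA remaining=1 emitted=4 chunks_done=0
Byte 7 = 'f': mode=DATA_DONE remaining=0 emitted=5 chunks_done=0
Byte 8 = 0x0D: mode=DATA_CR remaining=0 emitted=5 chunks_done=0
Byte 9 = 0x0A: mode=SIZE remaining=0 emitted=5 chunks_done=1
Byte 10 = '1': mode=SIZE remaining=0 emitted=5 chunks_done=1
Byte 11 = 0x0D: mode=SIZE_CR remaining=0 emitted=5 chunks_done=1
Byte 12 = 0x0A: mode=DATA remaining=1 emitted=5 chunks_done=1
Byte 13 = 'g': mode=DATA_DONE remaining=0 emitted=6 chunks_done=1
Byte 14 = 0x0D: mode=DATA_CR remaining=0 emitted=6 chunks_done=1
Byte 15 = 0x0A: mode=SIZE remaining=0 emitted=6 chunks_done=2
Byte 16 = '0': mode=SIZE remaining=0 emitted=6 chunks_done=2
Byte 17 = 0x0D: mode=SIZE_CR remaining=0 emitted=6 chunks_done=2
Byte 18 = 0x0A: mode=TERM remaining=0 emitted=6 chunks_done=2

Answer: TERM 0 6 2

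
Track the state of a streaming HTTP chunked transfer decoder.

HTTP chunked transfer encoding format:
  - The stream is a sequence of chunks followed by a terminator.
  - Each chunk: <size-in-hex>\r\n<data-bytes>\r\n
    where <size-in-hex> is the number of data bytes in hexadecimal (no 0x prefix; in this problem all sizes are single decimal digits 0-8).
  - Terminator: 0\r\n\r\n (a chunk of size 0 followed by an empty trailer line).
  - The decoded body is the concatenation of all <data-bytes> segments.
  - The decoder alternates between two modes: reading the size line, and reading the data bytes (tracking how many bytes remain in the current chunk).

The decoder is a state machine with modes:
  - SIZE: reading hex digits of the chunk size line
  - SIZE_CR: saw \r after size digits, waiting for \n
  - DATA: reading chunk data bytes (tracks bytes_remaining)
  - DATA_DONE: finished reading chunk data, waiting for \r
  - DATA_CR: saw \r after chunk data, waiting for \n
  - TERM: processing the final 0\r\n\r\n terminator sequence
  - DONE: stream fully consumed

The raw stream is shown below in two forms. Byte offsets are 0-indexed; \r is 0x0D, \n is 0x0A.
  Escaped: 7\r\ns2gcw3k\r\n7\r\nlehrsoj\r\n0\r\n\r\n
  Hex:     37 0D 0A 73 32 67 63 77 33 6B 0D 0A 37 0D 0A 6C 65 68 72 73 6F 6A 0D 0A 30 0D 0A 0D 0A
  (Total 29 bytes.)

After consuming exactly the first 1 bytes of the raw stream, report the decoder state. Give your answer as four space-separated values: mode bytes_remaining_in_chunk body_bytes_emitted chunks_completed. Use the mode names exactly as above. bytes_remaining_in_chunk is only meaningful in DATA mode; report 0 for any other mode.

Answer: SIZE 0 0 0

Derivation:
Byte 0 = '7': mode=SIZE remaining=0 emitted=0 chunks_done=0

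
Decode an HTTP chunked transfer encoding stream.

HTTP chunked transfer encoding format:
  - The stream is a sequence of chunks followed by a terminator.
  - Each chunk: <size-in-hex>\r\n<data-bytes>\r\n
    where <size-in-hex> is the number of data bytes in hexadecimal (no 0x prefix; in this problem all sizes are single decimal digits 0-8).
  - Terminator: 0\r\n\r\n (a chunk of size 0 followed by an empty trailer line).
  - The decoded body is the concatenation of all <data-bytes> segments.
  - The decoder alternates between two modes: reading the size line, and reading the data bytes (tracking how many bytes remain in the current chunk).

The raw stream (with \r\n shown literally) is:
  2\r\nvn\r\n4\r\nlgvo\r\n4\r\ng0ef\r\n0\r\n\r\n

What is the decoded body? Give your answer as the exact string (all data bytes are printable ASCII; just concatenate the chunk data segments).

Answer: vnlgvog0ef

Derivation:
Chunk 1: stream[0..1]='2' size=0x2=2, data at stream[3..5]='vn' -> body[0..2], body so far='vn'
Chunk 2: stream[7..8]='4' size=0x4=4, data at stream[10..14]='lgvo' -> body[2..6], body so far='vnlgvo'
Chunk 3: stream[16..17]='4' size=0x4=4, data at stream[19..23]='g0ef' -> body[6..10], body so far='vnlgvog0ef'
Chunk 4: stream[25..26]='0' size=0 (terminator). Final body='vnlgvog0ef' (10 bytes)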